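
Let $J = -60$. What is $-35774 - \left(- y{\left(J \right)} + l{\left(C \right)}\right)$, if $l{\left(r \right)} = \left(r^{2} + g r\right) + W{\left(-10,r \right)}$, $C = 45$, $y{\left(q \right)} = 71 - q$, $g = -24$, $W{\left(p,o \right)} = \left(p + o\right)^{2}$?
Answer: $-37813$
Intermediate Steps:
$W{\left(p,o \right)} = \left(o + p\right)^{2}$
$l{\left(r \right)} = r^{2} + \left(-10 + r\right)^{2} - 24 r$ ($l{\left(r \right)} = \left(r^{2} - 24 r\right) + \left(r - 10\right)^{2} = \left(r^{2} - 24 r\right) + \left(-10 + r\right)^{2} = r^{2} + \left(-10 + r\right)^{2} - 24 r$)
$-35774 - \left(- y{\left(J \right)} + l{\left(C \right)}\right) = -35774 - \left(-31 - 1980 + 4050\right) = -35774 + \left(\left(71 + 60\right) - \left(100 - 1980 + 2 \cdot 2025\right)\right) = -35774 + \left(131 - \left(100 - 1980 + 4050\right)\right) = -35774 + \left(131 - 2170\right) = -35774 - 2039 = -37813$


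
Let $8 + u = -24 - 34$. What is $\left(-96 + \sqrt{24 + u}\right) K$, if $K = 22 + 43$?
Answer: $-6240 + 65 i \sqrt{42} \approx -6240.0 + 421.25 i$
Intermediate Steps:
$u = -66$ ($u = -8 - 58 = -66$)
$K = 65$
$\left(-96 + \sqrt{24 + u}\right) K = \left(-96 + \sqrt{24 - 66}\right) 65 = \left(-96 + \sqrt{-42}\right) 65 = \left(-96 + i \sqrt{42}\right) 65 = -6240 + 65 i \sqrt{42}$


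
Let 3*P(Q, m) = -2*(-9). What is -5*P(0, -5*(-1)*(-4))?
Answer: -30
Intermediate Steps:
P(Q, m) = 6 (P(Q, m) = (-2*(-9))/3 = (⅓)*18 = 6)
-5*P(0, -5*(-1)*(-4)) = -5*6 = -30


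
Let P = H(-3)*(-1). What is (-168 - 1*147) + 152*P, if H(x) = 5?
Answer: -1075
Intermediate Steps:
P = -5 (P = 5*(-1) = -5)
(-168 - 1*147) + 152*P = (-168 - 1*147) + 152*(-5) = (-168 - 147) - 760 = -315 - 760 = -1075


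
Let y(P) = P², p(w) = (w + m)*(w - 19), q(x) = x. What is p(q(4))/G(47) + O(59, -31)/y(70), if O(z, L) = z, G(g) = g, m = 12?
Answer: -1173227/230300 ≈ -5.0943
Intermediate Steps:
p(w) = (-19 + w)*(12 + w) (p(w) = (w + 12)*(w - 19) = (12 + w)*(-19 + w) = (-19 + w)*(12 + w))
p(q(4))/G(47) + O(59, -31)/y(70) = (-228 + 4² - 7*4)/47 + 59/(70²) = (-228 + 16 - 28)*(1/47) + 59/4900 = -240*1/47 + 59*(1/4900) = -240/47 + 59/4900 = -1173227/230300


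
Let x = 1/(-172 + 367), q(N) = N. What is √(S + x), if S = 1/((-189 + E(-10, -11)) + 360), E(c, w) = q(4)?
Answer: √20202/1365 ≈ 0.10413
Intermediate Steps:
E(c, w) = 4
x = 1/195 ≈ 0.0051282
S = 1/175 (S = 1/((-189 + 4) + 360) = 1/(-185 + 360) = 1/175 ≈ 0.0057143)
√(S + x) = √(1/175 + 1/195) = √(74/6825) = √20202/1365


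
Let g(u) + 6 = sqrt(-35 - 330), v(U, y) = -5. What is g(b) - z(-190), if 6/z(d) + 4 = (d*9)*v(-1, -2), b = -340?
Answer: -25641/4273 + I*sqrt(365) ≈ -6.0007 + 19.105*I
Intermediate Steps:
g(u) = -6 + I*sqrt(365) (g(u) = -6 + sqrt(-35 - 330) = -6 + sqrt(-365) = -6 + I*sqrt(365))
z(d) = 6/(-4 - 45*d) (z(d) = 6/(-4 + (d*9)*(-5)) = 6/(-4 + (9*d)*(-5)) = 6/(-4 - 45*d))
g(b) - z(-190) = (-6 + I*sqrt(365)) - 6/(-4 - 45*(-190)) = (-6 + I*sqrt(365)) - 6/(-4 + 8550) = (-6 + I*sqrt(365)) - 6/8546 = (-6 + I*sqrt(365)) - 1*3/4273 = (-6 + I*sqrt(365)) - 3/4273 = -25641/4273 + I*sqrt(365)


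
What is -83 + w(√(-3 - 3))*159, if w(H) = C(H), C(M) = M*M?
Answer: -1037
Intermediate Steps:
C(M) = M²
w(H) = H²
-83 + w(√(-3 - 3))*159 = -83 + (√(-3 - 3))²*159 = -83 + (√(-6))²*159 = -83 + (I*√6)²*159 = -83 - 6*159 = -83 - 954 = -1037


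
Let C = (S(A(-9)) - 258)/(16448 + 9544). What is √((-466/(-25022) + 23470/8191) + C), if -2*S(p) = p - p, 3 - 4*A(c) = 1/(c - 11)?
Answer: √392247361799619622179/11682446514 ≈ 1.6953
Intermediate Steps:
A(c) = ¾ - 1/(4*(-11 + c)) (A(c) = ¾ - 1/(4*(c - 11)) = ¾ - 1/(4*(-11 + c)))
S(p) = 0 (S(p) = -(p - p)/2 = -½*0 = 0)
C = -43/4332 (C = (0 - 258)/(16448 + 9544) = -258/25992 = -258*1/25992 = -43/4332 ≈ -0.0099261)
√((-466/(-25022) + 23470/8191) + C) = √((-466/(-25022) + 23470/8191) - 43/4332) = √((-466*(-1/25022) + 23470*(1/8191)) - 43/4332) = √((233/12511 + 23470/8191) - 43/4332) = √(295541673/102477601 - 43/4332) = √(1275879990593/443932967532) = √392247361799619622179/11682446514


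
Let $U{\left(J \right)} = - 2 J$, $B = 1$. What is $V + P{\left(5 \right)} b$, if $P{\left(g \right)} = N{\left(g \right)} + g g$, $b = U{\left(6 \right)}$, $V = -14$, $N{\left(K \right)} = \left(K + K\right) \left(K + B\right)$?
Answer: $-1034$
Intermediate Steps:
$N{\left(K \right)} = 2 K \left(1 + K\right)$ ($N{\left(K \right)} = \left(K + K\right) \left(K + 1\right) = 2 K \left(1 + K\right)$)
$b = -12$ ($b = \left(-2\right) 6 = -12$)
$P{\left(g \right)} = g^{2} + 2 g \left(1 + g\right)$ ($P{\left(g \right)} = 2 g \left(1 + g\right) + g g = 2 g \left(1 + g\right) + g^{2} = g^{2} + 2 g \left(1 + g\right)$)
$V + P{\left(5 \right)} b = -14 + 5 \left(2 + 3 \cdot 5\right) \left(-12\right) = -14 + 5 \left(2 + 15\right) \left(-12\right) = -14 + 5 \cdot 17 \left(-12\right) = -14 + 85 \left(-12\right) = -14 - 1020 = -1034$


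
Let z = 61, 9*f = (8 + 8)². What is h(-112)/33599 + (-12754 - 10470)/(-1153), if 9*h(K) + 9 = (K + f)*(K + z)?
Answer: 21082894573/1045970469 ≈ 20.156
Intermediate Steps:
f = 256/9 (f = (8 + 8)²/9 = (⅑)*16² = (⅑)*256 = 256/9 ≈ 28.444)
h(K) = -1 + (61 + K)*(256/9 + K)/9 (h(K) = -1 + ((K + 256/9)*(K + 61))/9 = -1 + ((256/9 + K)*(61 + K))/9 = -1 + ((61 + K)*(256/9 + K))/9 = -1 + (61 + K)*(256/9 + K)/9)
h(-112)/33599 + (-12754 - 10470)/(-1153) = (15535/81 + (⅑)*(-112)² + (805/81)*(-112))/33599 + (-12754 - 10470)/(-1153) = (15535/81 + (⅑)*12544 - 90160/81)*(1/33599) - 23224*(-1/1153) = (15535/81 + 12544/9 - 90160/81)*(1/33599) + 23224/1153 = (12757/27)*(1/33599) + 23224/1153 = 12757/907173 + 23224/1153 = 21082894573/1045970469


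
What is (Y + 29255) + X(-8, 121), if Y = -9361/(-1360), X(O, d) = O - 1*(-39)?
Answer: 39838321/1360 ≈ 29293.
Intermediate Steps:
X(O, d) = 39 + O (X(O, d) = O + 39 = 39 + O)
Y = 9361/1360 (Y = -9361*(-1/1360) = 9361/1360 ≈ 6.8831)
(Y + 29255) + X(-8, 121) = (9361/1360 + 29255) + (39 - 8) = 39796161/1360 + 31 = 39838321/1360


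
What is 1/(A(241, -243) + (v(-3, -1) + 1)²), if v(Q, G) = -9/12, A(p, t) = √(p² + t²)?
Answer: -16/29985279 + 256*√117130/29985279 ≈ 0.0029214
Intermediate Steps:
v(Q, G) = -¾ (v(Q, G) = -9*1/12 = -¾)
1/(A(241, -243) + (v(-3, -1) + 1)²) = 1/(√(241² + (-243)²) + (-¾ + 1)²) = 1/(√(58081 + 59049) + (¼)²) = 1/(√117130 + 1/16) = 1/(1/16 + √117130)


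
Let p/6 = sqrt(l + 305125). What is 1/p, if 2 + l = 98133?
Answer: sqrt(100814)/1209768 ≈ 0.00026246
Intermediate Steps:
l = 98131 (l = -2 + 98133 = 98131)
p = 12*sqrt(100814) (p = 6*sqrt(98131 + 305125) = 6*sqrt(403256) = 6*(2*sqrt(100814)) = 12*sqrt(100814) ≈ 3810.1)
1/p = 1/(12*sqrt(100814)) = sqrt(100814)/1209768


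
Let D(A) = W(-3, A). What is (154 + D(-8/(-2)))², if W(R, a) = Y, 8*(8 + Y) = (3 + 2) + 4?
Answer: 1385329/64 ≈ 21646.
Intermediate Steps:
Y = -55/8 (Y = -8 + ((3 + 2) + 4)/8 = -8 + (5 + 4)/8 = -8 + (⅛)*9 = -8 + 9/8 = -55/8 ≈ -6.8750)
W(R, a) = -55/8
D(A) = -55/8
(154 + D(-8/(-2)))² = (154 - 55/8)² = (1177/8)² = 1385329/64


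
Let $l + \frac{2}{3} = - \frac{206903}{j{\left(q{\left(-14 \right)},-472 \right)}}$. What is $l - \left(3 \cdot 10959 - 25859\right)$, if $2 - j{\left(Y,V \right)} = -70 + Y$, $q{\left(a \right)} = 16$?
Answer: $- \frac{1799845}{168} \approx -10713.0$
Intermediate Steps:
$j{\left(Y,V \right)} = 72 - Y$ ($j{\left(Y,V \right)} = 2 - \left(-70 + Y\right) = 72 - Y$)
$l = - \frac{620821}{168}$ ($l = - \frac{2}{3} - \frac{206903}{72 - 16} = - \frac{2}{3} - \frac{206903}{56} = - \frac{620821}{168} \approx -3695.4$)
$l - \left(3 \cdot 10959 - 25859\right) = - \frac{620821}{168} - \left(3 \cdot 10959 - 25859\right) = - \frac{620821}{168} - \left(32877 - 25859\right) = - \frac{620821}{168} - 7018 = - \frac{1799845}{168}$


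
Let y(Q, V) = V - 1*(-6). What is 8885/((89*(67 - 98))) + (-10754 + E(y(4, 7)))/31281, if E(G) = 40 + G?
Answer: -102485248/28768093 ≈ -3.5625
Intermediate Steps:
y(Q, V) = 6 + V (y(Q, V) = V + 6 = 6 + V)
8885/((89*(67 - 98))) + (-10754 + E(y(4, 7)))/31281 = 8885/((89*(67 - 98))) + (-10754 + (40 + (6 + 7)))/31281 = 8885/((89*(-31))) + (-10754 + (40 + 13))*(1/31281) = 8885/(-2759) + (-10754 + 53)*(1/31281) = 8885*(-1/2759) - 10701*1/31281 = -8885/2759 - 3567/10427 = -102485248/28768093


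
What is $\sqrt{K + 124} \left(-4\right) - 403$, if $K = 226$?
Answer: $-403 - 20 \sqrt{14} \approx -477.83$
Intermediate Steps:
$\sqrt{K + 124} \left(-4\right) - 403 = \sqrt{226 + 124} \left(-4\right) - 403 = \sqrt{350} \left(-4\right) - 403 = 5 \sqrt{14} \left(-4\right) - 403 = - 20 \sqrt{14} - 403 = -403 - 20 \sqrt{14}$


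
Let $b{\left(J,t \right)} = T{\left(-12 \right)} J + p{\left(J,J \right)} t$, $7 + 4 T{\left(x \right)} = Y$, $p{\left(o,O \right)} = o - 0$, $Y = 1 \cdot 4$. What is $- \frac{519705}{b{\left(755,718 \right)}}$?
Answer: $- \frac{415764}{433219} \approx -0.95971$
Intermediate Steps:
$Y = 4$
$p{\left(o,O \right)} = o$ ($p{\left(o,O \right)} = o + 0 = o$)
$T{\left(x \right)} = - \frac{3}{4}$ ($T{\left(x \right)} = - \frac{7}{4} + \frac{1}{4} \cdot 4 = - \frac{7}{4} + 1 = - \frac{3}{4}$)
$b{\left(J,t \right)} = - \frac{3 J}{4} + J t$
$- \frac{519705}{b{\left(755,718 \right)}} = - \frac{519705}{\frac{1}{4} \cdot 755 \left(-3 + 4 \cdot 718\right)} = - \frac{519705}{\frac{1}{4} \cdot 755 \left(-3 + 2872\right)} = - \frac{519705}{\frac{1}{4} \cdot 755 \cdot 2869} = - \frac{519705}{\frac{2166095}{4}} = \left(-519705\right) \frac{4}{2166095} = - \frac{415764}{433219}$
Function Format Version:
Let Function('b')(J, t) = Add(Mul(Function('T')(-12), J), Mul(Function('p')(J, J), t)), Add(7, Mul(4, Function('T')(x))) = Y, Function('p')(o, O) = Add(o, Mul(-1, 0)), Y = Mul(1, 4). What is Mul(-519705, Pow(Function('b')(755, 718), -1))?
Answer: Rational(-415764, 433219) ≈ -0.95971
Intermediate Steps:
Y = 4
Function('p')(o, O) = o (Function('p')(o, O) = Add(o, 0) = o)
Function('T')(x) = Rational(-3, 4) (Function('T')(x) = Add(Rational(-7, 4), Mul(Rational(1, 4), 4)) = Add(Rational(-7, 4), 1) = Rational(-3, 4))
Function('b')(J, t) = Add(Mul(Rational(-3, 4), J), Mul(J, t))
Mul(-519705, Pow(Function('b')(755, 718), -1)) = Mul(-519705, Pow(Mul(Rational(1, 4), 755, Add(-3, Mul(4, 718))), -1)) = Mul(-519705, Pow(Mul(Rational(1, 4), 755, Add(-3, 2872)), -1)) = Mul(-519705, Pow(Mul(Rational(1, 4), 755, 2869), -1)) = Mul(-519705, Pow(Rational(2166095, 4), -1)) = Mul(-519705, Rational(4, 2166095)) = Rational(-415764, 433219)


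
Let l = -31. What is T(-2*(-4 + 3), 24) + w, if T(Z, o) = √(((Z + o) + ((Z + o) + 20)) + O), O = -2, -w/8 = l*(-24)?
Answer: -5952 + √70 ≈ -5943.6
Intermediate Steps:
w = -5952 (w = -(-248)*(-24) = -8*744 = -5952)
T(Z, o) = √(18 + 2*Z + 2*o) (T(Z, o) = √(((Z + o) + ((Z + o) + 20)) - 2) = √(((Z + o) + (20 + Z + o)) - 2) = √((20 + 2*Z + 2*o) - 2) = √(18 + 2*Z + 2*o))
T(-2*(-4 + 3), 24) + w = √(18 + 2*(-2*(-4 + 3)) + 2*24) - 5952 = √(18 + 2*(-2*(-1)) + 48) - 5952 = √(18 + 2*2 + 48) - 5952 = √(18 + 4 + 48) - 5952 = √70 - 5952 = -5952 + √70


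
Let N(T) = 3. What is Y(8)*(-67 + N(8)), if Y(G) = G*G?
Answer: -4096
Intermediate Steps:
Y(G) = G**2
Y(8)*(-67 + N(8)) = 8**2*(-67 + 3) = 64*(-64) = -4096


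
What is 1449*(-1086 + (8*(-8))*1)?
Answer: -1666350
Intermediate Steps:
1449*(-1086 + (8*(-8))*1) = 1449*(-1086 - 64*1) = 1449*(-1086 - 64) = 1449*(-1150) = -1666350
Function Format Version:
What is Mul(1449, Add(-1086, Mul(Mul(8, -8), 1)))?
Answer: -1666350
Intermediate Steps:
Mul(1449, Add(-1086, Mul(Mul(8, -8), 1))) = Mul(1449, Add(-1086, Mul(-64, 1))) = Mul(1449, Add(-1086, -64)) = Mul(1449, -1150) = -1666350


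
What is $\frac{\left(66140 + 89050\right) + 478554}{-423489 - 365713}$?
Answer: $- \frac{316872}{394601} \approx -0.80302$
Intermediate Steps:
$\frac{\left(66140 + 89050\right) + 478554}{-423489 - 365713} = \frac{155190 + 478554}{-789202} = 633744 \left(- \frac{1}{789202}\right) = - \frac{316872}{394601}$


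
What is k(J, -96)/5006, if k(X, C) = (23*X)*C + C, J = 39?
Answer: -43104/2503 ≈ -17.221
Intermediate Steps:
k(X, C) = C + 23*C*X (k(X, C) = 23*C*X + C = C + 23*C*X)
k(J, -96)/5006 = -96*(1 + 23*39)/5006 = -96*(1 + 897)*(1/5006) = -96*898*(1/5006) = -86208*1/5006 = -43104/2503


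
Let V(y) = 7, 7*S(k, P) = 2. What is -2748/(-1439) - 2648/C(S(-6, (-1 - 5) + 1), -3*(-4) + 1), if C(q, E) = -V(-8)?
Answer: 3829708/10073 ≈ 380.20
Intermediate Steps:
S(k, P) = 2/7 (S(k, P) = (⅐)*2 = 2/7)
C(q, E) = -7 (C(q, E) = -1*7 = -7)
-2748/(-1439) - 2648/C(S(-6, (-1 - 5) + 1), -3*(-4) + 1) = -2748/(-1439) - 2648/(-7) = -2748*(-1/1439) - 2648*(-⅐) = 2748/1439 + 2648/7 = 3829708/10073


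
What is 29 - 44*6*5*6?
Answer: -7891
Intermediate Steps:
29 - 44*6*5*6 = 29 - 1320*6 = 29 - 44*180 = 29 - 7920 = -7891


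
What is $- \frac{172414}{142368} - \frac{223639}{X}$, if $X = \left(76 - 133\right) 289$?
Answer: $\frac{4833143555}{390871344} \approx 12.365$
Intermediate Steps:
$X = -16473$ ($X = \left(-57\right) 289 = -16473$)
$- \frac{172414}{142368} - \frac{223639}{X} = - \frac{172414}{142368} - \frac{223639}{-16473} = \left(-172414\right) \frac{1}{142368} - - \frac{223639}{16473} = - \frac{86207}{71184} + \frac{223639}{16473} = \frac{4833143555}{390871344}$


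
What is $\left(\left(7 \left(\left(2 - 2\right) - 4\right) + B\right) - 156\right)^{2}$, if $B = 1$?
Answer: $33489$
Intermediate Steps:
$\left(\left(7 \left(\left(2 - 2\right) - 4\right) + B\right) - 156\right)^{2} = \left(\left(7 \left(\left(2 - 2\right) - 4\right) + 1\right) - 156\right)^{2} = \left(\left(7 \left(0 - 4\right) + 1\right) - 156\right)^{2} = \left(\left(7 \left(-4\right) + 1\right) - 156\right)^{2} = \left(\left(-28 + 1\right) - 156\right)^{2} = \left(-27 - 156\right)^{2} = \left(-183\right)^{2} = 33489$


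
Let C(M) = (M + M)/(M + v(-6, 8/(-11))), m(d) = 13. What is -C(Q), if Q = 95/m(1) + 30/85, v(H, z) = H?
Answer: -3386/367 ≈ -9.2262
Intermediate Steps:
Q = 1693/221 (Q = 95/13 + 30/85 = 95*(1/13) + 30*(1/85) = 95/13 + 6/17 = 1693/221 ≈ 7.6606)
C(M) = 2*M/(-6 + M) (C(M) = (M + M)/(M - 6) = (2*M)/(-6 + M) = 2*M/(-6 + M))
-C(Q) = -2*1693/(221*(-6 + 1693/221)) = -2*1693/(221*367/221) = -2*1693*221/(221*367) = -1*3386/367 = -3386/367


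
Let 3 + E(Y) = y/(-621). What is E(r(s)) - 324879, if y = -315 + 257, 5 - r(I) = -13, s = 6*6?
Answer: -201751664/621 ≈ -3.2488e+5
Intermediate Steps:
s = 36
r(I) = 18 (r(I) = 5 - 1*(-13) = 5 + 13 = 18)
y = -58
E(Y) = -1805/621 (E(Y) = -3 - 58/(-621) = -3 - 58*(-1/621) = -3 + 58/621 = -1805/621)
E(r(s)) - 324879 = -1805/621 - 324879 = -201751664/621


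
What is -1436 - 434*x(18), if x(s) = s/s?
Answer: -1870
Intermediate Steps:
x(s) = 1
-1436 - 434*x(18) = -1436 - 434*1 = -1436 - 434 = -1870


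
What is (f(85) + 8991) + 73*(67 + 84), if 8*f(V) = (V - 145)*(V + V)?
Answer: 18739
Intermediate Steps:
f(V) = V*(-145 + V)/4 (f(V) = ((V - 145)*(V + V))/8 = ((-145 + V)*(2*V))/8 = (2*V*(-145 + V))/8 = V*(-145 + V)/4)
(f(85) + 8991) + 73*(67 + 84) = ((¼)*85*(-145 + 85) + 8991) + 73*(67 + 84) = ((¼)*85*(-60) + 8991) + 73*151 = (-1275 + 8991) + 11023 = 7716 + 11023 = 18739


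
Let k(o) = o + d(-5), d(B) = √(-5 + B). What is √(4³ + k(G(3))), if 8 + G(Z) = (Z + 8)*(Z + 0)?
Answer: √(89 + I*√10) ≈ 9.4355 + 0.1676*I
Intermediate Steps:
G(Z) = -8 + Z*(8 + Z) (G(Z) = -8 + (Z + 8)*(Z + 0) = -8 + (8 + Z)*Z = -8 + Z*(8 + Z))
k(o) = o + I*√10 (k(o) = o + √(-5 - 5) = o + √(-10) = o + I*√10)
√(4³ + k(G(3))) = √(4³ + ((-8 + 3² + 8*3) + I*√10)) = √(64 + ((-8 + 9 + 24) + I*√10)) = √(64 + (25 + I*√10)) = √(89 + I*√10)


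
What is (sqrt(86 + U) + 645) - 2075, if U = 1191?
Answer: -1430 + sqrt(1277) ≈ -1394.3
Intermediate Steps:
(sqrt(86 + U) + 645) - 2075 = (sqrt(86 + 1191) + 645) - 2075 = (sqrt(1277) + 645) - 2075 = (645 + sqrt(1277)) - 2075 = -1430 + sqrt(1277)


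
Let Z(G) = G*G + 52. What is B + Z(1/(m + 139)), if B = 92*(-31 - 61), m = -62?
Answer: -49874747/5929 ≈ -8412.0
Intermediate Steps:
Z(G) = 52 + G² (Z(G) = G² + 52 = 52 + G²)
B = -8464 (B = 92*(-92) = -8464)
B + Z(1/(m + 139)) = -8464 + (52 + (1/(-62 + 139))²) = -8464 + (52 + (1/77)²) = -8464 + (52 + 1/5929) = -8464 + 308309/5929 = -49874747/5929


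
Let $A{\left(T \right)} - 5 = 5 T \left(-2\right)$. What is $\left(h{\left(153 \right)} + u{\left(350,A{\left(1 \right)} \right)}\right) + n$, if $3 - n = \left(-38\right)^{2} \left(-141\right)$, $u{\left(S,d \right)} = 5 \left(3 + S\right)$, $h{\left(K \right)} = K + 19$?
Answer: $205544$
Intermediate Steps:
$A{\left(T \right)} = 5 - 10 T$ ($A{\left(T \right)} = 5 + 5 T \left(-2\right) = 5 - 10 T$)
$h{\left(K \right)} = 19 + K$
$u{\left(S,d \right)} = 15 + 5 S$
$n = 203607$ ($n = 3 - \left(-38\right)^{2} \left(-141\right) = 3 - 1444 \left(-141\right) = 3 - -203604 = 3 + 203604 = 203607$)
$\left(h{\left(153 \right)} + u{\left(350,A{\left(1 \right)} \right)}\right) + n = \left(\left(19 + 153\right) + \left(15 + 5 \cdot 350\right)\right) + 203607 = \left(172 + \left(15 + 1750\right)\right) + 203607 = \left(172 + 1765\right) + 203607 = 1937 + 203607 = 205544$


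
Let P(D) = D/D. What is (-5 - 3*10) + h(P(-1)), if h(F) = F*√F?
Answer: -34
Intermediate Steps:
P(D) = 1
h(F) = F^(3/2)
(-5 - 3*10) + h(P(-1)) = (-5 - 3*10) + 1^(3/2) = (-5 - 30) + 1 = -35 + 1 = -34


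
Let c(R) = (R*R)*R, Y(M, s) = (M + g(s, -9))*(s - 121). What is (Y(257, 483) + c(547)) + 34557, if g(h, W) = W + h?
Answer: 163966502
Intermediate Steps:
Y(M, s) = (-121 + s)*(-9 + M + s) (Y(M, s) = (M + (-9 + s))*(s - 121) = (-9 + M + s)*(-121 + s) = (-121 + s)*(-9 + M + s))
c(R) = R³ (c(R) = R²*R = R³)
(Y(257, 483) + c(547)) + 34557 = ((1089 + 483² - 130*483 - 121*257 + 257*483) + 547³) + 34557 = ((1089 + 233289 - 62790 - 31097 + 124131) + 163667323) + 34557 = (264622 + 163667323) + 34557 = 163931945 + 34557 = 163966502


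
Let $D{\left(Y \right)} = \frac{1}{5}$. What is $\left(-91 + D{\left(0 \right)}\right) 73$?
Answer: $- \frac{33142}{5} \approx -6628.4$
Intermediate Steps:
$D{\left(Y \right)} = \frac{1}{5}$
$\left(-91 + D{\left(0 \right)}\right) 73 = \left(-91 + \frac{1}{5}\right) 73 = \left(- \frac{454}{5}\right) 73 = - \frac{33142}{5}$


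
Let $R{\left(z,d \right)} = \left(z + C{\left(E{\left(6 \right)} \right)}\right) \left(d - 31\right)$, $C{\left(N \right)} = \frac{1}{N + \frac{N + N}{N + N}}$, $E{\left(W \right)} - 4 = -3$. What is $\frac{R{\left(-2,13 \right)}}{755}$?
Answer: $\frac{27}{755} \approx 0.035762$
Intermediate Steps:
$E{\left(W \right)} = 1$ ($E{\left(W \right)} = 4 - 3 = 1$)
$C{\left(N \right)} = \frac{1}{1 + N}$ ($C{\left(N \right)} = \frac{1}{N + \frac{2 N}{2 N}} = \frac{1}{N + 2 N \frac{1}{2 N}} = \frac{1}{N + 1} = \frac{1}{1 + N}$)
$R{\left(z,d \right)} = \left(\frac{1}{2} + z\right) \left(-31 + d\right)$ ($R{\left(z,d \right)} = \left(z + \frac{1}{1 + 1}\right) \left(d - 31\right) = \left(z + \frac{1}{2}\right) \left(-31 + d\right) = \left(\frac{1}{2} + z\right) \left(-31 + d\right)$)
$\frac{R{\left(-2,13 \right)}}{755} = \frac{- \frac{31}{2} + \frac{1}{2} \cdot 13 - -62 + 13 \left(-2\right)}{755} = \left(- \frac{31}{2} + \frac{13}{2} + 62 - 26\right) \frac{1}{755} = 27 \cdot \frac{1}{755} = \frac{27}{755}$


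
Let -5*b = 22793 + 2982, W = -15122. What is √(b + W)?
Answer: 3*I*√2253 ≈ 142.4*I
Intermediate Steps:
b = -5155 (b = -(22793 + 2982)/5 = -⅕*25775 = -5155)
√(b + W) = √(-5155 - 15122) = √(-20277) = 3*I*√2253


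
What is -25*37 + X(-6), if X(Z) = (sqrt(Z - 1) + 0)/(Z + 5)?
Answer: -925 - I*sqrt(7) ≈ -925.0 - 2.6458*I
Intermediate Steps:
X(Z) = sqrt(-1 + Z)/(5 + Z) (X(Z) = (sqrt(-1 + Z) + 0)/(5 + Z) = sqrt(-1 + Z)/(5 + Z))
-25*37 + X(-6) = -25*37 + sqrt(-1 - 6)/(5 - 6) = -925 + sqrt(-7)/(-1) = -925 + (I*sqrt(7))*(-1) = -925 - I*sqrt(7)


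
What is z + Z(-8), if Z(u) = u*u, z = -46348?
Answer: -46284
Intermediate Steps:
Z(u) = u²
z + Z(-8) = -46348 + (-8)² = -46348 + 64 = -46284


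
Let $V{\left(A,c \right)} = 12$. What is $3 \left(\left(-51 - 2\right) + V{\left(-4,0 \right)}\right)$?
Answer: $-123$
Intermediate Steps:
$3 \left(\left(-51 - 2\right) + V{\left(-4,0 \right)}\right) = 3 \left(\left(-51 - 2\right) + 12\right) = 3 \left(-53 + 12\right) = 3 \left(-41\right) = -123$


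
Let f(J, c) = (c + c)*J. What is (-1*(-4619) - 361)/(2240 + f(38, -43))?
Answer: -2129/514 ≈ -4.1420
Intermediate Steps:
f(J, c) = 2*J*c (f(J, c) = (2*c)*J = 2*J*c)
(-1*(-4619) - 361)/(2240 + f(38, -43)) = (-1*(-4619) - 361)/(2240 + 2*38*(-43)) = (4619 - 361)/(2240 - 3268) = 4258/(-1028) = 4258*(-1/1028) = -2129/514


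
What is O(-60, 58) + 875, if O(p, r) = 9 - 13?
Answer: 871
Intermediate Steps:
O(p, r) = -4
O(-60, 58) + 875 = -4 + 875 = 871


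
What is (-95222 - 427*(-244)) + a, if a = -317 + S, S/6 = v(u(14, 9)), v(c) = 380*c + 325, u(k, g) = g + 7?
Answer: 47079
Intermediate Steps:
u(k, g) = 7 + g
v(c) = 325 + 380*c
S = 38430 (S = 6*(325 + 380*(7 + 9)) = 6*(325 + 380*16) = 6*(325 + 6080) = 6*6405 = 38430)
a = 38113 (a = -317 + 38430 = 38113)
(-95222 - 427*(-244)) + a = (-95222 - 427*(-244)) + 38113 = (-95222 + 104188) + 38113 = 8966 + 38113 = 47079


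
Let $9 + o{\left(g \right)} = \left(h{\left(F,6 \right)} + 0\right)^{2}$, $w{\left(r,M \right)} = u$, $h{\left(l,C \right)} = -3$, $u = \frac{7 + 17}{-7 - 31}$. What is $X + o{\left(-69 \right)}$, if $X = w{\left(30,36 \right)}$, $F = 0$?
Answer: $- \frac{12}{19} \approx -0.63158$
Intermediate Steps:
$u = - \frac{12}{19}$ ($u = \frac{24}{-38} = 24 \left(- \frac{1}{38}\right) = - \frac{12}{19} \approx -0.63158$)
$w{\left(r,M \right)} = - \frac{12}{19}$
$X = - \frac{12}{19} \approx -0.63158$
$o{\left(g \right)} = 0$ ($o{\left(g \right)} = -9 + \left(-3 + 0\right)^{2} = -9 + \left(-3\right)^{2} = -9 + 9 = 0$)
$X + o{\left(-69 \right)} = - \frac{12}{19} + 0 = - \frac{12}{19}$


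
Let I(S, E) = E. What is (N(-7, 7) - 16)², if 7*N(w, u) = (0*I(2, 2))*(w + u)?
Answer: 256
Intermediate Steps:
N(w, u) = 0 (N(w, u) = ((0*2)*(w + u))/7 = (0*(u + w))/7 = (⅐)*0 = 0)
(N(-7, 7) - 16)² = (0 - 16)² = (-16)² = 256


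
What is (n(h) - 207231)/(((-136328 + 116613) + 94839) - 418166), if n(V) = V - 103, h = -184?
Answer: 103759/171521 ≈ 0.60493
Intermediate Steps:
n(V) = -103 + V
(n(h) - 207231)/(((-136328 + 116613) + 94839) - 418166) = ((-103 - 184) - 207231)/(((-136328 + 116613) + 94839) - 418166) = (-287 - 207231)/((-19715 + 94839) - 418166) = -207518/(75124 - 418166) = -207518/(-343042) = -207518*(-1/343042) = 103759/171521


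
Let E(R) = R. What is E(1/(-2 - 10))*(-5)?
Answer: 5/12 ≈ 0.41667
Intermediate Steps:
E(1/(-2 - 10))*(-5) = -5/(-2 - 10) = -5/(-12) = -1/12*(-5) = 5/12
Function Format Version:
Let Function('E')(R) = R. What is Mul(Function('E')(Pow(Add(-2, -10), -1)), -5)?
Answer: Rational(5, 12) ≈ 0.41667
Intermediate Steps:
Mul(Function('E')(Pow(Add(-2, -10), -1)), -5) = Mul(Pow(Add(-2, -10), -1), -5) = Mul(Pow(-12, -1), -5) = Mul(Rational(-1, 12), -5) = Rational(5, 12)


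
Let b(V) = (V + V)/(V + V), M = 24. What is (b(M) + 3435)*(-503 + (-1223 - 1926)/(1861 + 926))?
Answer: -4827614360/2787 ≈ -1.7322e+6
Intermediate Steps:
b(V) = 1 (b(V) = (2*V)/((2*V)) = (2*V)*(1/(2*V)) = 1)
(b(M) + 3435)*(-503 + (-1223 - 1926)/(1861 + 926)) = (1 + 3435)*(-503 + (-1223 - 1926)/(1861 + 926)) = 3436*(-503 - 3149/2787) = 3436*(-1405010/2787) = -4827614360/2787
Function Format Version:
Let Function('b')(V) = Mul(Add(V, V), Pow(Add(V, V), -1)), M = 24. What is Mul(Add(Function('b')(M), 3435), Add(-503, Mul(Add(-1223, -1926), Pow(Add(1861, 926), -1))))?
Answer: Rational(-4827614360, 2787) ≈ -1.7322e+6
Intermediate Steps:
Function('b')(V) = 1 (Function('b')(V) = Mul(Mul(2, V), Pow(Mul(2, V), -1)) = Mul(Mul(2, V), Mul(Rational(1, 2), Pow(V, -1))) = 1)
Mul(Add(Function('b')(M), 3435), Add(-503, Mul(Add(-1223, -1926), Pow(Add(1861, 926), -1)))) = Mul(Add(1, 3435), Add(-503, Mul(Add(-1223, -1926), Pow(Add(1861, 926), -1)))) = Mul(3436, Add(-503, Mul(-3149, Pow(2787, -1)))) = Mul(3436, Add(-503, Mul(-3149, Rational(1, 2787)))) = Mul(3436, Add(-503, Rational(-3149, 2787))) = Mul(3436, Rational(-1405010, 2787)) = Rational(-4827614360, 2787)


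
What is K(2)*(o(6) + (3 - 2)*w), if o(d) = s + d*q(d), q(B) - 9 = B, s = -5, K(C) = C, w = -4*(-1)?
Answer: 178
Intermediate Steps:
w = 4
q(B) = 9 + B
o(d) = -5 + d*(9 + d)
K(2)*(o(6) + (3 - 2)*w) = 2*((-5 + 6*(9 + 6)) + (3 - 2)*4) = 2*((-5 + 6*15) + 1*4) = 2*((-5 + 90) + 4) = 2*(85 + 4) = 2*89 = 178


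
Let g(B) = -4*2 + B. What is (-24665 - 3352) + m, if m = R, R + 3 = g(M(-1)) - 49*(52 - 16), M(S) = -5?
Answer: -29797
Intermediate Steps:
g(B) = -8 + B
R = -1780 (R = -3 + ((-8 - 5) - 49*(52 - 16)) = -3 + (-13 - 49*36) = -3 + (-13 - 1764) = -3 - 1777 = -1780)
m = -1780
(-24665 - 3352) + m = (-24665 - 3352) - 1780 = -28017 - 1780 = -29797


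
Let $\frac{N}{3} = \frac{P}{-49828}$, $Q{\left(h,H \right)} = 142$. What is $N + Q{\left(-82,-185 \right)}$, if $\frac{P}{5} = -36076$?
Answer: $\frac{1904179}{12457} \approx 152.86$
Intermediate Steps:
$P = -180380$ ($P = 5 \left(-36076\right) = -180380$)
$N = \frac{135285}{12457}$ ($N = 3 \left(- \frac{180380}{-49828}\right) = 3 \left(\left(-180380\right) \left(- \frac{1}{49828}\right)\right) = 3 \cdot \frac{45095}{12457} = \frac{135285}{12457} \approx 10.86$)
$N + Q{\left(-82,-185 \right)} = \frac{135285}{12457} + 142 = \frac{1904179}{12457}$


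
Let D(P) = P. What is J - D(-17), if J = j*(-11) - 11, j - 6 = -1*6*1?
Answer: 6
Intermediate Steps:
j = 0 (j = 6 - 1*6*1 = 6 - 6*1 = 6 - 6 = 0)
J = -11 (J = 0*(-11) - 11 = 0 - 11 = -11)
J - D(-17) = -11 - 1*(-17) = -11 + 17 = 6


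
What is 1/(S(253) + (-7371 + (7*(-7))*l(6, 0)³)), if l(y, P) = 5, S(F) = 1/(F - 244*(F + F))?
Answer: -123211/1662855657 ≈ -7.4096e-5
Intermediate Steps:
S(F) = -1/(487*F) (S(F) = 1/(F - 488*F) = 1/(-487*F) = -1/(487*F))
1/(S(253) + (-7371 + (7*(-7))*l(6, 0)³)) = 1/(-1/487/253 + (-7371 + (7*(-7))*5³)) = 1/(-1/487*1/253 + (-7371 - 49*125)) = 1/(-1/123211 + (-7371 - 6125)) = 1/(-1/123211 - 13496) = 1/(-1662855657/123211) = -123211/1662855657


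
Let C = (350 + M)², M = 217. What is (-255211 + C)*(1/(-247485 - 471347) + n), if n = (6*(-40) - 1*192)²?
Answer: 4445640035651213/359416 ≈ 1.2369e+10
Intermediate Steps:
n = 186624 (n = (-240 - 192)² = (-432)² = 186624)
C = 321489 (C = (350 + 217)² = 567² = 321489)
(-255211 + C)*(1/(-247485 - 471347) + n) = (-255211 + 321489)*(1/(-247485 - 471347) + 186624) = 66278*(1/(-718832) + 186624) = 66278*(-1/718832 + 186624) = 66278*(134151303167/718832) = 4445640035651213/359416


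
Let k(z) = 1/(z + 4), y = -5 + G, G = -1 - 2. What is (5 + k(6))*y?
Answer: -204/5 ≈ -40.800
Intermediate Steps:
G = -3
y = -8 (y = -5 - 3 = -8)
k(z) = 1/(4 + z)
(5 + k(6))*y = (5 + 1/(4 + 6))*(-8) = (5 + 1/10)*(-8) = (51/10)*(-8) = -204/5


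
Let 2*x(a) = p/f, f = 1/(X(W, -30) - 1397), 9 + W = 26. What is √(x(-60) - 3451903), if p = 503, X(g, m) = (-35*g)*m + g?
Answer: √690302 ≈ 830.84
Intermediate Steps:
W = 17 (W = -9 + 26 = 17)
X(g, m) = g - 35*g*m (X(g, m) = -35*g*m + g = g - 35*g*m)
f = 1/16470 (f = 1/(17*(1 - 35*(-30)) - 1397) = 1/(17*(1 + 1050) - 1397) = 1/(17*1051 - 1397) = 1/(17867 - 1397) = 1/16470 ≈ 6.0716e-5)
x(a) = 4142205 (x(a) = (503/(1/16470))/2 = (503*16470)/2 = (½)*8284410 = 4142205)
√(x(-60) - 3451903) = √(4142205 - 3451903) = √690302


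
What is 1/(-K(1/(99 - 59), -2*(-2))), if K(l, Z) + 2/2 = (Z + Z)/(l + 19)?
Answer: 761/441 ≈ 1.7256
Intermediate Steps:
K(l, Z) = -1 + 2*Z/(19 + l) (K(l, Z) = -1 + (Z + Z)/(l + 19) = -1 + (2*Z)/(19 + l) = -1 + 2*Z/(19 + l))
1/(-K(1/(99 - 59), -2*(-2))) = 1/(-(-19 - 1/(99 - 59) + 2*(-2*(-2)))/(19 + 1/(99 - 59))) = 1/(-(-19 - 1/40 + 2*4)/(19 + 1/40)) = 1/(-(-19 - 1*1/40 + 8)/(19 + 1/40)) = 1/(-(-19 - 1/40 + 8)/761/40) = 1/(-40*(-441)/(761*40)) = 1/(-1*(-441/761)) = 1/(441/761) = 761/441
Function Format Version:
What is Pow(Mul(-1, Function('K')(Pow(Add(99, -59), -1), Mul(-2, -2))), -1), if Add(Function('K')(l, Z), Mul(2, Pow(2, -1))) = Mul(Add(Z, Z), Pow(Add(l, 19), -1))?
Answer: Rational(761, 441) ≈ 1.7256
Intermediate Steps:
Function('K')(l, Z) = Add(-1, Mul(2, Z, Pow(Add(19, l), -1))) (Function('K')(l, Z) = Add(-1, Mul(Add(Z, Z), Pow(Add(l, 19), -1))) = Add(-1, Mul(Mul(2, Z), Pow(Add(19, l), -1))) = Add(-1, Mul(2, Z, Pow(Add(19, l), -1))))
Pow(Mul(-1, Function('K')(Pow(Add(99, -59), -1), Mul(-2, -2))), -1) = Pow(Mul(-1, Mul(Pow(Add(19, Pow(Add(99, -59), -1)), -1), Add(-19, Mul(-1, Pow(Add(99, -59), -1)), Mul(2, Mul(-2, -2))))), -1) = Pow(Mul(-1, Mul(Pow(Add(19, Pow(40, -1)), -1), Add(-19, Mul(-1, Pow(40, -1)), Mul(2, 4)))), -1) = Pow(Mul(-1, Mul(Pow(Add(19, Rational(1, 40)), -1), Add(-19, Mul(-1, Rational(1, 40)), 8))), -1) = Pow(Mul(-1, Mul(Pow(Rational(761, 40), -1), Add(-19, Rational(-1, 40), 8))), -1) = Pow(Mul(-1, Mul(Rational(40, 761), Rational(-441, 40))), -1) = Pow(Mul(-1, Rational(-441, 761)), -1) = Pow(Rational(441, 761), -1) = Rational(761, 441)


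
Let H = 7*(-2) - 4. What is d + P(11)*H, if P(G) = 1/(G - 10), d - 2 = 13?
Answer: -3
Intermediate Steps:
d = 15 (d = 2 + 13 = 15)
P(G) = 1/(-10 + G)
H = -18 (H = -14 - 4 = -18)
d + P(11)*H = 15 - 18/(-10 + 11) = 15 - 18/1 = 15 + 1*(-18) = 15 - 18 = -3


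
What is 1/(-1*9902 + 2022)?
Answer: -1/7880 ≈ -0.00012690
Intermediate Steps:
1/(-1*9902 + 2022) = 1/(-9902 + 2022) = 1/(-7880) = -1/7880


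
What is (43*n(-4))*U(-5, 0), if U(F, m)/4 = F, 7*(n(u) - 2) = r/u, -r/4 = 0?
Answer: -1720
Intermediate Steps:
r = 0 (r = -4*0 = 0)
n(u) = 2 (n(u) = 2 + (0/u)/7 = 2 + (⅐)*0 = 2 + 0 = 2)
U(F, m) = 4*F
(43*n(-4))*U(-5, 0) = (43*2)*(4*(-5)) = 86*(-20) = -1720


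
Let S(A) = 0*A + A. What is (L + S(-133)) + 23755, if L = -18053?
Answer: 5569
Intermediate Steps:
S(A) = A (S(A) = 0 + A = A)
(L + S(-133)) + 23755 = (-18053 - 133) + 23755 = -18186 + 23755 = 5569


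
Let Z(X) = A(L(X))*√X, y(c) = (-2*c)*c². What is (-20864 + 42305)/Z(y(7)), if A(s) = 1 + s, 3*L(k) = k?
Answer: 9189*I*√14/9562 ≈ 3.5957*I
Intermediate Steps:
L(k) = k/3
y(c) = -2*c³
Z(X) = √X*(1 + X/3) (Z(X) = (1 + X/3)*√X = √X*(1 + X/3))
(-20864 + 42305)/Z(y(7)) = (-20864 + 42305)/((√(-2*7³)*(3 - 2*7³)/3)) = 21441/((√(-2*343)*(3 - 2*343)/3)) = 21441/((√(-686)*(3 - 686)/3)) = 21441/(((⅓)*(7*I*√14)*(-683))) = 21441/((-4781*I*√14/3)) = 21441*(3*I*√14/66934) = 9189*I*√14/9562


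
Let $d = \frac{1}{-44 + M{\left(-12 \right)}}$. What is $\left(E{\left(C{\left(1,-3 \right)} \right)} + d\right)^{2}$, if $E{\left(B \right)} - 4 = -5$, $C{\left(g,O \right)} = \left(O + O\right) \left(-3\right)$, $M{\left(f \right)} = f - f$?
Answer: $\frac{2025}{1936} \approx 1.046$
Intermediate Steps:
$M{\left(f \right)} = 0$
$C{\left(g,O \right)} = - 6 O$ ($C{\left(g,O \right)} = 2 O \left(-3\right) = - 6 O$)
$d = - \frac{1}{44}$ ($d = \frac{1}{-44 + 0} = \frac{1}{-44} = - \frac{1}{44} \approx -0.022727$)
$E{\left(B \right)} = -1$ ($E{\left(B \right)} = 4 - 5 = -1$)
$\left(E{\left(C{\left(1,-3 \right)} \right)} + d\right)^{2} = \left(-1 - \frac{1}{44}\right)^{2} = \left(- \frac{45}{44}\right)^{2} = \frac{2025}{1936}$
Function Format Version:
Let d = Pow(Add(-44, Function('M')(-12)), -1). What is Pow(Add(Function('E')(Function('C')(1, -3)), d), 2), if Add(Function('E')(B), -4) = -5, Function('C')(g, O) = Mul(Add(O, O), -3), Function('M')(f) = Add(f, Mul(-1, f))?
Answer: Rational(2025, 1936) ≈ 1.0460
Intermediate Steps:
Function('M')(f) = 0
Function('C')(g, O) = Mul(-6, O) (Function('C')(g, O) = Mul(Mul(2, O), -3) = Mul(-6, O))
d = Rational(-1, 44) (d = Pow(Add(-44, 0), -1) = Pow(-44, -1) = Rational(-1, 44) ≈ -0.022727)
Function('E')(B) = -1 (Function('E')(B) = Add(4, -5) = -1)
Pow(Add(Function('E')(Function('C')(1, -3)), d), 2) = Pow(Add(-1, Rational(-1, 44)), 2) = Pow(Rational(-45, 44), 2) = Rational(2025, 1936)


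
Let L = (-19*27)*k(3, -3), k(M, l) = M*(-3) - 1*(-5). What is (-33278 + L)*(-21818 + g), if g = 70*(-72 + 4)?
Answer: 829924628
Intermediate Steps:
k(M, l) = 5 - 3*M (k(M, l) = -3*M + 5 = 5 - 3*M)
L = 2052 (L = (-19*27)*(5 - 3*3) = -513*(5 - 9) = -513*(-4) = 2052)
g = -4760 (g = 70*(-68) = -4760)
(-33278 + L)*(-21818 + g) = (-33278 + 2052)*(-21818 - 4760) = -31226*(-26578) = 829924628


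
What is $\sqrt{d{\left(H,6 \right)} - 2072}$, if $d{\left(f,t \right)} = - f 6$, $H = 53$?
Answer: $i \sqrt{2390} \approx 48.888 i$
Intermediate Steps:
$d{\left(f,t \right)} = - 6 f$
$\sqrt{d{\left(H,6 \right)} - 2072} = \sqrt{\left(-6\right) 53 - 2072} = \sqrt{-318 - 2072} = \sqrt{-2390} = i \sqrt{2390}$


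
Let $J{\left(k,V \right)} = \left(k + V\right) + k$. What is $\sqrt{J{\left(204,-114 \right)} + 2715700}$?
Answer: $\sqrt{2715994} \approx 1648.0$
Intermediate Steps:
$J{\left(k,V \right)} = V + 2 k$ ($J{\left(k,V \right)} = \left(V + k\right) + k = V + 2 k$)
$\sqrt{J{\left(204,-114 \right)} + 2715700} = \sqrt{\left(-114 + 2 \cdot 204\right) + 2715700} = \sqrt{\left(-114 + 408\right) + 2715700} = \sqrt{294 + 2715700} = \sqrt{2715994}$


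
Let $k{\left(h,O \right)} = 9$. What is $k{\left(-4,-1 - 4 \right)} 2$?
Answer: $18$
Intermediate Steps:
$k{\left(-4,-1 - 4 \right)} 2 = 9 \cdot 2 = 18$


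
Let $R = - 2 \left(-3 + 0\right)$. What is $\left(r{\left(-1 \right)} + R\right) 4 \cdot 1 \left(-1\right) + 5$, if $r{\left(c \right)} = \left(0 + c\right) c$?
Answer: $-23$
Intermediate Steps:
$r{\left(c \right)} = c^{2}$ ($r{\left(c \right)} = c c = c^{2}$)
$R = 6$ ($R = - 2 \left(-3\right) = \left(-1\right) \left(-6\right) = 6$)
$\left(r{\left(-1 \right)} + R\right) 4 \cdot 1 \left(-1\right) + 5 = \left(\left(-1\right)^{2} + 6\right) 4 \cdot 1 \left(-1\right) + 5 = \left(1 + 6\right) 4 \left(-1\right) + 5 = 7 \left(-4\right) + 5 = -28 + 5 = -23$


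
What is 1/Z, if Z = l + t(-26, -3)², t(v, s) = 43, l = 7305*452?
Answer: 1/3303709 ≈ 3.0269e-7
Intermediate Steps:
l = 3301860
Z = 3303709 (Z = 3301860 + 43² = 3301860 + 1849 = 3303709)
1/Z = 1/3303709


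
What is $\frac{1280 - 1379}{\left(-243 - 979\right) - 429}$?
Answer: $\frac{99}{1651} \approx 0.059964$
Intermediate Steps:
$\frac{1280 - 1379}{\left(-243 - 979\right) - 429} = - \frac{99}{\left(-243 - 979\right) - 429} = - \frac{99}{-1222 - 429} = - \frac{99}{-1651} = \left(-99\right) \left(- \frac{1}{1651}\right) = \frac{99}{1651}$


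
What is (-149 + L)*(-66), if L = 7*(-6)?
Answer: 12606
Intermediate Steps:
L = -42
(-149 + L)*(-66) = (-149 - 42)*(-66) = -191*(-66) = 12606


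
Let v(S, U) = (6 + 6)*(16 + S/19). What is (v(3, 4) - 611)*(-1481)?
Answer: 11736925/19 ≈ 6.1773e+5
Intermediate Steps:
v(S, U) = 192 + 12*S/19 (v(S, U) = 12*(16 + S*(1/19)) = 12*(16 + S/19) = 192 + 12*S/19)
(v(3, 4) - 611)*(-1481) = ((192 + (12/19)*3) - 611)*(-1481) = ((192 + 36/19) - 611)*(-1481) = (3684/19 - 611)*(-1481) = -7925/19*(-1481) = 11736925/19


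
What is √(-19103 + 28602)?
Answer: √9499 ≈ 97.463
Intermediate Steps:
√(-19103 + 28602) = √9499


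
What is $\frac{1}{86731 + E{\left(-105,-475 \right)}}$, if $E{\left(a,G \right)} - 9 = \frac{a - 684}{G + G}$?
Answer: $\frac{950}{82403789} \approx 1.1529 \cdot 10^{-5}$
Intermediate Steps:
$E{\left(a,G \right)} = 9 + \frac{-684 + a}{2 G}$ ($E{\left(a,G \right)} = 9 + \frac{a - 684}{G + G} = 9 + \frac{-684 + a}{2 G}$)
$\frac{1}{86731 + E{\left(-105,-475 \right)}} = \frac{1}{86731 + \frac{-684 - 105 + 18 \left(-475\right)}{2 \left(-475\right)}} = \frac{1}{86731 + \frac{1}{2} \left(- \frac{1}{475}\right) \left(-684 - 105 - 8550\right)} = \frac{1}{86731 + \frac{1}{2} \left(- \frac{1}{475}\right) \left(-9339\right)} = \frac{1}{86731 + \frac{9339}{950}} = \frac{1}{\frac{82403789}{950}} = \frac{950}{82403789}$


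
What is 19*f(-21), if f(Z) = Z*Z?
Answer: 8379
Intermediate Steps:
f(Z) = Z²
19*f(-21) = 19*(-21)² = 19*441 = 8379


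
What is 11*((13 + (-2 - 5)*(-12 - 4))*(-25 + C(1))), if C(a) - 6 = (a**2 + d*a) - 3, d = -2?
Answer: -31625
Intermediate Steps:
C(a) = 3 + a**2 - 2*a (C(a) = 6 + ((a**2 - 2*a) - 3) = 6 + (-3 + a**2 - 2*a) = 3 + a**2 - 2*a)
11*((13 + (-2 - 5)*(-12 - 4))*(-25 + C(1))) = 11*((13 + (-2 - 5)*(-12 - 4))*(-25 + (3 + 1**2 - 2*1))) = 11*((13 - 7*(-16))*(-25 + (3 + 1 - 2))) = 11*((13 + 112)*(-25 + 2)) = 11*(125*(-23)) = 11*(-2875) = -31625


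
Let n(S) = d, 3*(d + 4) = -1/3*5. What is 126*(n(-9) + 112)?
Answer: 13538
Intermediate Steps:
d = -41/9 (d = -4 + (-1/3*5)/3 = -4 + (-1*⅓*5)/3 = -4 + (-⅓*5)/3 = -4 + (⅓)*(-5/3) = -4 - 5/9 = -41/9 ≈ -4.5556)
n(S) = -41/9
126*(n(-9) + 112) = 126*(-41/9 + 112) = 126*(967/9) = 13538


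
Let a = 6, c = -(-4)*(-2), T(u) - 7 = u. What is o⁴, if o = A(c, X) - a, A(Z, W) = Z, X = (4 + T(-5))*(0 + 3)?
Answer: 38416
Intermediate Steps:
T(u) = 7 + u
c = -8 (c = -4*2 = -8)
X = 18 (X = (4 + (7 - 5))*(0 + 3) = (4 + 2)*3 = 6*3 = 18)
o = -14 (o = -8 - 1*6 = -8 - 6 = -14)
o⁴ = (-14)⁴ = 38416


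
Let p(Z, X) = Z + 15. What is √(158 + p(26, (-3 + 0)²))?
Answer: √199 ≈ 14.107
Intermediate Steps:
p(Z, X) = 15 + Z
√(158 + p(26, (-3 + 0)²)) = √(158 + (15 + 26)) = √(158 + 41) = √199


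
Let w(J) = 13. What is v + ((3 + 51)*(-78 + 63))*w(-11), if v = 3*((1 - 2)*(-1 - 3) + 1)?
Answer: -10515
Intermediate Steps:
v = 15 (v = 3*(-1*(-4) + 1) = 3*(4 + 1) = 3*5 = 15)
v + ((3 + 51)*(-78 + 63))*w(-11) = 15 + ((3 + 51)*(-78 + 63))*13 = 15 + (54*(-15))*13 = 15 - 810*13 = 15 - 10530 = -10515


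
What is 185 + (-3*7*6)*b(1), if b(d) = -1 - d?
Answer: 437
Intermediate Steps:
185 + (-3*7*6)*b(1) = 185 + (-3*7*6)*(-1 - 1*1) = 185 + (-21*6)*(-1 - 1) = 185 - 126*(-2) = 185 + 252 = 437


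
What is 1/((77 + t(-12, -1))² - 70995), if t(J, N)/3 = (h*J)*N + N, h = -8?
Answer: -1/25199 ≈ -3.9684e-5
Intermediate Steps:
t(J, N) = 3*N - 24*J*N (t(J, N) = 3*((-8*J)*N + N) = 3*(-8*J*N + N) = 3*(N - 8*J*N) = 3*N - 24*J*N)
1/((77 + t(-12, -1))² - 70995) = 1/((77 + 3*(-1)*(1 - 8*(-12)))² - 70995) = 1/((77 + 3*(-1)*(1 + 96))² - 70995) = 1/((77 + 3*(-1)*97)² - 70995) = 1/((77 - 291)² - 70995) = 1/((-214)² - 70995) = 1/(45796 - 70995) = 1/(-25199) = -1/25199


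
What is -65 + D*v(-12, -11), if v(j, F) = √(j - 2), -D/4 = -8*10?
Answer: -65 + 320*I*√14 ≈ -65.0 + 1197.3*I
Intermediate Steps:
D = 320 (D = -(-32)*10 = -4*(-80) = 320)
v(j, F) = √(-2 + j)
-65 + D*v(-12, -11) = -65 + 320*√(-2 - 12) = -65 + 320*√(-14) = -65 + 320*(I*√14) = -65 + 320*I*√14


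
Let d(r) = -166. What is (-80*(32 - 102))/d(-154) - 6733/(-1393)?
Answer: -3341561/115619 ≈ -28.901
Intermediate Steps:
(-80*(32 - 102))/d(-154) - 6733/(-1393) = -80*(32 - 102)/(-166) - 6733/(-1393) = -80*(-70)*(-1/166) - 6733*(-1/1393) = 5600*(-1/166) + 6733/1393 = -2800/83 + 6733/1393 = -3341561/115619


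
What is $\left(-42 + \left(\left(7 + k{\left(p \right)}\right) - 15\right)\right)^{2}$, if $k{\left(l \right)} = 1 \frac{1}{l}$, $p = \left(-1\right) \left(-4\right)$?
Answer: $\frac{39601}{16} \approx 2475.1$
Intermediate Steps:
$p = 4$
$k{\left(l \right)} = \frac{1}{l}$
$\left(-42 + \left(\left(7 + k{\left(p \right)}\right) - 15\right)\right)^{2} = \left(-42 - \left(8 - \frac{1}{4}\right)\right)^{2} = \left(-42 + \left(\left(7 + \frac{1}{4}\right) - 15\right)\right)^{2} = \left(-42 + \left(\frac{29}{4} - 15\right)\right)^{2} = \left(-42 - \frac{31}{4}\right)^{2} = \left(- \frac{199}{4}\right)^{2} = \frac{39601}{16}$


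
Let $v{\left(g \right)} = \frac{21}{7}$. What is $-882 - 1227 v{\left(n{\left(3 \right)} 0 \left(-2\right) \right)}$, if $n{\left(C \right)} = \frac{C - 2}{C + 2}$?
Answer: $-4563$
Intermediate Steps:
$n{\left(C \right)} = \frac{-2 + C}{2 + C}$
$v{\left(g \right)} = 3$ ($v{\left(g \right)} = 21 \cdot \frac{1}{7} = 3$)
$-882 - 1227 v{\left(n{\left(3 \right)} 0 \left(-2\right) \right)} = -882 - 3681 = -4563$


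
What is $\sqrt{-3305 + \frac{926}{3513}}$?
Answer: $\frac{i \sqrt{40784310507}}{3513} \approx 57.487 i$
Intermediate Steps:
$\sqrt{-3305 + \frac{926}{3513}} = \sqrt{- \frac{11609539}{3513}} = \frac{i \sqrt{40784310507}}{3513}$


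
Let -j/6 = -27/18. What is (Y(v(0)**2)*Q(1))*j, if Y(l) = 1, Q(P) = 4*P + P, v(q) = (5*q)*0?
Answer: 45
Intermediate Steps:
v(q) = 0
Q(P) = 5*P
j = 9 (j = -(-162)/18 = -6*(-3/2) = 9)
(Y(v(0)**2)*Q(1))*j = (1*(5*1))*9 = (1*5)*9 = 5*9 = 45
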